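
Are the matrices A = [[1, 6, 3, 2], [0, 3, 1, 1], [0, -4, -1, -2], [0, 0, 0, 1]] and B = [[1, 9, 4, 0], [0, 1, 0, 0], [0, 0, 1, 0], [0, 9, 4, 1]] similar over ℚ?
Both have characteristic polynomial (x - 1)^4 and minimal polynomial (x - 1)^2. But rank(A - I) = 2 for A while rank(B - I) = 1 for B, so the number of Jordan blocks at λ = 1 differs. A and B are not similar.

No.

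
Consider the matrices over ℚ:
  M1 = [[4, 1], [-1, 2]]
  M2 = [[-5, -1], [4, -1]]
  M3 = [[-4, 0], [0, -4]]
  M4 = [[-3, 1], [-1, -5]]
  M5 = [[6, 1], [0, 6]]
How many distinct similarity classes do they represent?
5 classes: {M1}, {M2}, {M3}, {M4}, {M5}

Characteristic polynomials: χ_{M1} = (x - 3)^2, χ_{M2} = (x + 3)^2, χ_{M3} = (x + 4)^2, χ_{M4} = (x + 4)^2, χ_{M5} = (x - 6)^2.

{M1}: invariant factors (x - 3)^2.

{M2}: invariant factors (x + 3)^2.

{M3}: invariant factors x + 4, x + 4.

{M4}: invariant factors (x + 4)^2.

{M5}: invariant factors (x - 6)^2.

Matrices are similar if and only if their invariant-factor lists agree; the partition into similarity classes is {M1}, {M2}, {M3}, {M4}, {M5}.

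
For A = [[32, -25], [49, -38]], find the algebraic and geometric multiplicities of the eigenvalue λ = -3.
algebraic multiplicity 2, geometric multiplicity 1

The characteristic polynomial is (x + 3)^2, so the factor x + 3 appears with exponent 2: the algebraic multiplicity is 2.

rank(A + 3I) = 1, so the eigenspace has dimension 2 - 1 = 1: the geometric multiplicity is 1.

Since 1 < 2, A is not diagonalizable.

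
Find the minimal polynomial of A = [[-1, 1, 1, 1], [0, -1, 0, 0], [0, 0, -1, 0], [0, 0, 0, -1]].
m_A(x) = (x + 1)^2

The characteristic polynomial factors as (x + 1)^4. The minimal polynomial is ∏(x - λ)^{k_λ} where k_λ is the size of the largest Jordan block at λ.

For λ = -1: rank(A + I) = 1, and the largest Jordan block has size 2 (the smallest k with rank((A + I)^k) = rank((A + I)^(k+1))).

So m_A(x) = (x + 1)^2.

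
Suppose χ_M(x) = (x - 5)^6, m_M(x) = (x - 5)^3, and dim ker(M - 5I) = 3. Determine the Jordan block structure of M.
Jordan blocks: (5, 3), (5, 2), (5, 1)

λ = 5: algebraic multiplicity 6 (exponent in χ_M), largest block size 3 (exponent in m_M), 3 blocks (geometric multiplicity). These force block sizes [3, 2, 1].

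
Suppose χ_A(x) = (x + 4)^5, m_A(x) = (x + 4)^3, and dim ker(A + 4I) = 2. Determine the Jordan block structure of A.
λ = -4: algebraic multiplicity 5 (exponent in χ_A), largest block size 3 (exponent in m_A), 2 blocks (geometric multiplicity). These force block sizes [3, 2].

Jordan blocks: (-4, 3), (-4, 2)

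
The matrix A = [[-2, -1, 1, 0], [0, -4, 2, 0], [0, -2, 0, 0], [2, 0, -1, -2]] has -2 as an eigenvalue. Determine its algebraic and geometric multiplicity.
algebraic multiplicity 4, geometric multiplicity 2

The characteristic polynomial is (x + 2)^4, so the factor x + 2 appears with exponent 4: the algebraic multiplicity is 4.

rank(A + 2I) = 2, so the eigenspace has dimension 4 - 2 = 2: the geometric multiplicity is 2.

Since 2 < 4, A is not diagonalizable.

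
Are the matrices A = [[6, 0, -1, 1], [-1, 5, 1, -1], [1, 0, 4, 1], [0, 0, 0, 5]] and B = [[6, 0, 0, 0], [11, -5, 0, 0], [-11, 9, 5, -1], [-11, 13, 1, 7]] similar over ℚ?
No.

trace(A) = 20 but trace(B) = 13. The trace is a similarity invariant, so A and B are not similar.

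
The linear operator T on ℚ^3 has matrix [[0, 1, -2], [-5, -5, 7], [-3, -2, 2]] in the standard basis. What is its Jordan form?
The characteristic polynomial is det(xI - A) = (x + 1)^3, so the eigenvalues are -1 (algebraic multiplicity 3).

For λ = -1: rank(A + I) = 2, rank((A + I)^2) = 1, rank((A + I)^3) = 0. The eigenspace has dimension 3 - 2 = 1, so there is 1 Jordan block; the rank sequence gives block sizes [3].

Assembling the blocks gives the Jordan form J above.

J = [[-1, 1, 0], [0, -1, 1], [0, 0, -1]]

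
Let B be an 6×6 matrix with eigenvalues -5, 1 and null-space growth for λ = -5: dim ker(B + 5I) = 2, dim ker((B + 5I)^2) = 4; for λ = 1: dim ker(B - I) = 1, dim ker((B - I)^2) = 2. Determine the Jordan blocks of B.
Jordan blocks: (-5, 2), (-5, 2), (1, 2)

λ = -5: successive nullity increments [2, 2] count blocks of size ≥ k; block sizes are [2, 2].
λ = 1: successive nullity increments [1, 1] count blocks of size ≥ k; block sizes are [2].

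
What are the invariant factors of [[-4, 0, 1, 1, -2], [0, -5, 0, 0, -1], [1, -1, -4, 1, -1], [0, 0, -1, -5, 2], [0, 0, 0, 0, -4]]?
x + 4, (x + 4)^2(x + 5)^2

The Jordan structure of A has elementary divisors (x + 5)^2, (x + 4)^2, (x + 4). Arranging the block sizes at each eigenvalue in decreasing order and taking row products gives the invariant factors.

Invariant factors (smallest first, each dividing the next): x + 4, (x + 4)^2(x + 5)^2.

Check: the last factor (x + 4)^2(x + 5)^2 is the minimal polynomial, and the product (x + 4)^3(x + 5)^2 is the characteristic polynomial.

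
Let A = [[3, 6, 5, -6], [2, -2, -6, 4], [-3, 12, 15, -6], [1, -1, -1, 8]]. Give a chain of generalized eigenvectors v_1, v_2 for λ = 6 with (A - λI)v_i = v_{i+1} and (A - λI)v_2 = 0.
We seek v_1 ∈ ker((A - 6I)^2) \ ker(A - 6I), then set v_{i+1} = (A - 6I) v_i.

One such chain is v_1 = [[-2, 1, -2, 0]]^T, v_2 = [[2, 0, 0, -1]]^T. Check: (A - 6I) v_2 = [[0, 0, 0, 0]]^T = 0.

v_1 = [[-2, 1, -2, 0]]^T, v_2 = [[2, 0, 0, -1]]^T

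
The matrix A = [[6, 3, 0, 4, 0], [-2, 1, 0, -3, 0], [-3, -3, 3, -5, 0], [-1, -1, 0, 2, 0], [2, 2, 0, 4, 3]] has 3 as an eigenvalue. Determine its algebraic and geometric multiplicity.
The characteristic polynomial is (x - 3)^5, so the factor x - 3 appears with exponent 5: the algebraic multiplicity is 5.

rank(A - 3I) = 2, so the eigenspace has dimension 5 - 2 = 3: the geometric multiplicity is 3.

Since 3 < 5, A is not diagonalizable.

algebraic multiplicity 5, geometric multiplicity 3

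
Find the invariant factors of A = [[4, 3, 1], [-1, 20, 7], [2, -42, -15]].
(x - 5)^2(x + 1)

The Jordan structure of A has elementary divisors (x + 1), (x - 5)^2. Arranging the block sizes at each eigenvalue in decreasing order and taking row products gives the invariant factors.

Invariant factors (smallest first, each dividing the next): (x - 5)^2(x + 1).

Check: the last factor (x - 5)^2(x + 1) is the minimal polynomial, and the product (x - 5)^2(x + 1) is the characteristic polynomial.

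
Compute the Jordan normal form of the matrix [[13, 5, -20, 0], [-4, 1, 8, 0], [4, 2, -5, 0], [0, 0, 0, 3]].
The characteristic polynomial is det(xI - A) = (x - 3)^4, so the eigenvalues are 3 (algebraic multiplicity 4).

For λ = 3: rank(A - 3I) = 1, rank((A - 3I)^2) = 0. The eigenspace has dimension 4 - 1 = 3, so there are 3 Jordan blocks; the rank sequence gives block sizes [2, 1, 1].

Assembling the blocks gives the Jordan form J above.

J = [[3, 1, 0, 0], [0, 3, 0, 0], [0, 0, 3, 0], [0, 0, 0, 3]]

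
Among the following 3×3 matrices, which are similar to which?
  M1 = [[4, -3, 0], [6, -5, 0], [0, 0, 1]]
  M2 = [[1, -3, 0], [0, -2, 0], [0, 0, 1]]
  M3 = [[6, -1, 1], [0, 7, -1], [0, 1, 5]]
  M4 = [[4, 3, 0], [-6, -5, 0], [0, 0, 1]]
Characteristic polynomials: χ_{M1} = (x - 1)^2(x + 2), χ_{M2} = (x - 1)^2(x + 2), χ_{M3} = (x - 6)^3, χ_{M4} = (x - 1)^2(x + 2).

{M1, M2, M4}: invariant factors x - 1, (x - 1)(x + 2).

{M3}: invariant factors x - 6, (x - 6)^2.

Matrices are similar if and only if their invariant-factor lists agree; the partition into similarity classes is {M1, M2, M4}, {M3}.

2 classes: {M1, M2, M4}, {M3}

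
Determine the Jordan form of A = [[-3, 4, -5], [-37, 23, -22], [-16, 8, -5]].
J = [[5, 1, 0], [0, 5, 1], [0, 0, 5]]

The characteristic polynomial is det(xI - A) = (x - 5)^3, so the eigenvalues are 5 (algebraic multiplicity 3).

For λ = 5: rank(A - 5I) = 2, rank((A - 5I)^2) = 1, rank((A - 5I)^3) = 0. The eigenspace has dimension 3 - 2 = 1, so there is 1 Jordan block; the rank sequence gives block sizes [3].

Assembling the blocks gives the Jordan form J above.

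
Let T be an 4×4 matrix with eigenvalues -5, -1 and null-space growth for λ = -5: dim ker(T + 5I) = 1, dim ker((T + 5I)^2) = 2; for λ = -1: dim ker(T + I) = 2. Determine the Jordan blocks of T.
λ = -5: successive nullity increments [1, 1] count blocks of size ≥ k; block sizes are [2].
λ = -1: successive nullity increments [2] count blocks of size ≥ k; block sizes are [1, 1].

Jordan blocks: (-5, 2), (-1, 1), (-1, 1)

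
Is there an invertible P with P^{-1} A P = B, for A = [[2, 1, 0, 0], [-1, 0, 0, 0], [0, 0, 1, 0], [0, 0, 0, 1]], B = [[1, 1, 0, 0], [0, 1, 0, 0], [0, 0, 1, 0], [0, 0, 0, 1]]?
Two matrices over a field are similar if and only if they have the same invariant factors.

Both A and B have characteristic polynomial (x - 1)^4 and minimal polynomial (x - 1)^2. Computing further, both have invariant factors x - 1, x - 1, (x - 1)^2. Hence A and B are similar.

Yes.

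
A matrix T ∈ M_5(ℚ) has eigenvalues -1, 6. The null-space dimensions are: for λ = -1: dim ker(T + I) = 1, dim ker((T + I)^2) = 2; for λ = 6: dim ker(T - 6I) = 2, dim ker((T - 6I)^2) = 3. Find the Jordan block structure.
Jordan blocks: (-1, 2), (6, 2), (6, 1)

λ = -1: successive nullity increments [1, 1] count blocks of size ≥ k; block sizes are [2].
λ = 6: successive nullity increments [2, 1] count blocks of size ≥ k; block sizes are [2, 1].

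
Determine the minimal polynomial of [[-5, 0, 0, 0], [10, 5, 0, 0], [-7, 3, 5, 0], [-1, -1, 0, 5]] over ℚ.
The characteristic polynomial factors as (x - 5)^3(x + 5). The minimal polynomial is ∏(x - λ)^{k_λ} where k_λ is the size of the largest Jordan block at λ.

For λ = -5: rank(A + 5I) = 3, and the largest Jordan block has size 1 (the smallest k with rank((A + 5I)^k) = rank((A + 5I)^(k+1))).
For λ = 5: rank(A - 5I) = 2, and the largest Jordan block has size 2 (the smallest k with rank((A - 5I)^k) = rank((A - 5I)^(k+1))).

So m_A(x) = (x - 5)^2(x + 5).

m_A(x) = (x - 5)^2(x + 5)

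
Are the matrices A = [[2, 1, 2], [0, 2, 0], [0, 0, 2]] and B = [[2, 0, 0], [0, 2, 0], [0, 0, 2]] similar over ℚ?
Both have characteristic polynomial (x - 2)^3, but the minimal polynomial of A is (x - 2)^2 while the minimal polynomial of B is x - 2. The minimal polynomial is a similarity invariant, so A and B are not similar.

No.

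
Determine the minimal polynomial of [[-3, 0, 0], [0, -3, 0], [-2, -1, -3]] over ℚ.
m_A(x) = (x + 3)^2

The characteristic polynomial factors as (x + 3)^3. The minimal polynomial is ∏(x - λ)^{k_λ} where k_λ is the size of the largest Jordan block at λ.

For λ = -3: rank(A + 3I) = 1, and the largest Jordan block has size 2 (the smallest k with rank((A + 3I)^k) = rank((A + 3I)^(k+1))).

So m_A(x) = (x + 3)^2.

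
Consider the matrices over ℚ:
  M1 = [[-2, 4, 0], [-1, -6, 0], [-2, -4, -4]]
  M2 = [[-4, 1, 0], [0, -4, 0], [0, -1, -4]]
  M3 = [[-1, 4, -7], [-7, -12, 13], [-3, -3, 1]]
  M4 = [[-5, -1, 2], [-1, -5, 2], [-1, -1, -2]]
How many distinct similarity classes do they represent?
Characteristic polynomials: χ_{M1} = (x + 4)^3, χ_{M2} = (x + 4)^3, χ_{M3} = (x + 2)(x + 5)^2, χ_{M4} = (x + 4)^3.

{M1, M2, M4}: invariant factors x + 4, (x + 4)^2.

{M3}: invariant factors (x + 2)(x + 5)^2.

Matrices are similar if and only if their invariant-factor lists agree; the partition into similarity classes is {M1, M2, M4}, {M3}.

2 classes: {M1, M2, M4}, {M3}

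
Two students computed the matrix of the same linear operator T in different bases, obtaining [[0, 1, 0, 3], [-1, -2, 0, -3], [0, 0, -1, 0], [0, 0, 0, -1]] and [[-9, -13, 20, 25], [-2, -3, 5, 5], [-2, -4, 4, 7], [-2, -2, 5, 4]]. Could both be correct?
Both have characteristic polynomial (x + 1)^4 and minimal polynomial (x + 1)^2. But rank(A + I) = 1 for A while rank(B + I) = 2 for B, so the number of Jordan blocks at λ = -1 differs. A and B are not similar.

No.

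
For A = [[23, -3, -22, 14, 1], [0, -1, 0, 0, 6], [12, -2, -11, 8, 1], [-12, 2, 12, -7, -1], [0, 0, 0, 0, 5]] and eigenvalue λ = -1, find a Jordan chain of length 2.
We seek v_1 ∈ ker((A + I)^2) \ ker(A + I), then set v_{i+1} = (A + I) v_i.

One such chain is v_1 = [[0, 1, 0, 0, 0]]^T, v_2 = [[-3, 0, -2, 2, 0]]^T. Check: (A + I) v_2 = [[0, 0, 0, 0, 0]]^T = 0.

v_1 = [[0, 1, 0, 0, 0]]^T, v_2 = [[-3, 0, -2, 2, 0]]^T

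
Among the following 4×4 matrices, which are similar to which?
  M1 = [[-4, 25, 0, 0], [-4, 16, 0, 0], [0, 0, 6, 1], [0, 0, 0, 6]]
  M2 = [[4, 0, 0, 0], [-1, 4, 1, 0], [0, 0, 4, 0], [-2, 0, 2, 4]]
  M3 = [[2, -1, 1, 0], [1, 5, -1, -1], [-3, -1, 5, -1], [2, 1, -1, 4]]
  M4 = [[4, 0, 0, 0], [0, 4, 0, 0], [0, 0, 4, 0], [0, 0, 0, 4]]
Characteristic polynomials: χ_{M1} = (x - 6)^4, χ_{M2} = (x - 4)^4, χ_{M3} = (x - 4)^4, χ_{M4} = (x - 4)^4.

{M1}: invariant factors (x - 6)^2, (x - 6)^2.

{M2}: invariant factors x - 4, x - 4, (x - 4)^2.

{M3}: invariant factors (x - 4)^2, (x - 4)^2.

{M4}: invariant factors x - 4, x - 4, x - 4, x - 4.

Matrices are similar if and only if their invariant-factor lists agree; the partition into similarity classes is {M1}, {M2}, {M3}, {M4}.

4 classes: {M1}, {M2}, {M3}, {M4}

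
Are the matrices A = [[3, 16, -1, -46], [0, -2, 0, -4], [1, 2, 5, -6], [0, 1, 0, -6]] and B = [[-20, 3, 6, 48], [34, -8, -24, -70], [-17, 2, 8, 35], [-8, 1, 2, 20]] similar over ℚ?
Two matrices over a field are similar if and only if they have the same invariant factors.

Both A and B have characteristic polynomial (x - 4)^2(x + 4)^2 and minimal polynomial (x - 4)^2(x + 4)^2. Computing further, both have invariant factors (x - 4)^2(x + 4)^2. Hence A and B are similar.

Yes.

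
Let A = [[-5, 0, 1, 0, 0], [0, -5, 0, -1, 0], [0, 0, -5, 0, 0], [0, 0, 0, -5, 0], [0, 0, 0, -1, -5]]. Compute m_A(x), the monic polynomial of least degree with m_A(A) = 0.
m_A(x) = (x + 5)^2

The characteristic polynomial factors as (x + 5)^5. The minimal polynomial is ∏(x - λ)^{k_λ} where k_λ is the size of the largest Jordan block at λ.

For λ = -5: rank(A + 5I) = 2, and the largest Jordan block has size 2 (the smallest k with rank((A + 5I)^k) = rank((A + 5I)^(k+1))).

So m_A(x) = (x + 5)^2.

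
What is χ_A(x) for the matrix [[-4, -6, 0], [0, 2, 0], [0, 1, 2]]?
xI - A = [[x + 4, 6, 0], [0, x - 2, 0], [0, -1, x - 2]].

Expanding det(xI - A) along the first row:
det(xI - A) = + (x + 4)·det([[x - 2, 0], [-1, x - 2]]) - (6)·det([[0, 0], [0, x - 2]]) + (0)·det([[0, x - 2], [0, -1]]).

Evaluating gives χ_A(x) = x^3 - 12x + 16 = (x - 2)^2(x + 4).

χ_A(x) = (x - 2)^2(x + 4)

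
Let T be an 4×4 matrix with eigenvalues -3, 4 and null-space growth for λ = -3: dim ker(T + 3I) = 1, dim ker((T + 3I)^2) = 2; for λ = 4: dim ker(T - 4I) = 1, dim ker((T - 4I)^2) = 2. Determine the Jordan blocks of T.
λ = -3: successive nullity increments [1, 1] count blocks of size ≥ k; block sizes are [2].
λ = 4: successive nullity increments [1, 1] count blocks of size ≥ k; block sizes are [2].

Jordan blocks: (-3, 2), (4, 2)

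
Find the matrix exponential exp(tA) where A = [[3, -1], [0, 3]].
A has Jordan form J = [[3, 1], [0, 3]] with A = PJP^{-1}, so e^{tA} = P e^{tJ} P^{-1}.

For a Jordan block J_k(λ), e^{tJ_k(λ)} = e^{λt} · (I + tN + t^2 N^2/2! + ... + t^{k-1} N^{k-1}/(k-1)!) where N is the nilpotent superdiagonal part.

Assembling the blocks and conjugating back gives the entries of e^{tA} as shown above.

e^{tA} = [[e^{3*t}, -t*e^{3*t}], [0, e^{3*t}]]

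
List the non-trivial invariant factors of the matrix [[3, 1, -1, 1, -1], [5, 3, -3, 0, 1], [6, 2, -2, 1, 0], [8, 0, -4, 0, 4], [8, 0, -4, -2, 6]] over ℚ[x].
The Jordan structure of A has elementary divisors (x - 2)^2, (x - 2)^2, (x - 2). Arranging the block sizes at each eigenvalue in decreasing order and taking row products gives the invariant factors.

Invariant factors (smallest first, each dividing the next): x - 2, (x - 2)^2, (x - 2)^2.

Check: the last factor (x - 2)^2 is the minimal polynomial, and the product (x - 2)^5 is the characteristic polynomial.

x - 2, (x - 2)^2, (x - 2)^2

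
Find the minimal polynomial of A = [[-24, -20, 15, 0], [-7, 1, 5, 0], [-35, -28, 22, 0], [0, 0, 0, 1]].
m_A(x) = (x - 1)^2(x + 3)

The characteristic polynomial factors as (x - 1)^3(x + 3). The minimal polynomial is ∏(x - λ)^{k_λ} where k_λ is the size of the largest Jordan block at λ.

For λ = -3: rank(A + 3I) = 3, and the largest Jordan block has size 1 (the smallest k with rank((A + 3I)^k) = rank((A + 3I)^(k+1))).
For λ = 1: rank(A - I) = 2, and the largest Jordan block has size 2 (the smallest k with rank((A - I)^k) = rank((A - I)^(k+1))).

So m_A(x) = (x - 1)^2(x + 3).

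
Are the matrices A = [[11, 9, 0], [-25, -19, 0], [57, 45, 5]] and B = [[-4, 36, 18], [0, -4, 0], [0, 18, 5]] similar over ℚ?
Both have characteristic polynomial (x - 5)(x + 4)^2, but the minimal polynomial of A is (x - 5)(x + 4)^2 while the minimal polynomial of B is (x - 5)(x + 4). The minimal polynomial is a similarity invariant, so A and B are not similar.

No.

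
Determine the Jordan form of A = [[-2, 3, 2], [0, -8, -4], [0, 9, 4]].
The characteristic polynomial is det(xI - A) = (x + 2)^3, so the eigenvalues are -2 (algebraic multiplicity 3).

For λ = -2: rank(A + 2I) = 1, rank((A + 2I)^2) = 0. The eigenspace has dimension 3 - 1 = 2, so there are 2 Jordan blocks; the rank sequence gives block sizes [2, 1].

Assembling the blocks gives the Jordan form J above.

J = [[-2, 1, 0], [0, -2, 0], [0, 0, -2]]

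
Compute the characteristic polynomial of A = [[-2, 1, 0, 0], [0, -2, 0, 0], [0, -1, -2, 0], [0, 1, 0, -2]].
χ_A(x) = (x + 2)^4

xI - A = [[x + 2, -1, 0, 0], [0, x + 2, 0, 0], [0, 1, x + 2, 0], [0, -1, 0, x + 2]].

Expanding det(xI - A) along the first row:
det(xI - A) = + (x + 2)·det([[x + 2, 0, 0], [1, x + 2, 0], [-1, 0, x + 2]]) - (-1)·det([[0, 0, 0], [0, x + 2, 0], [0, 0, x + 2]]) + (0)·det([[0, x + 2, 0], [0, 1, 0], [0, -1, x + 2]]) - (0)·det([[0, x + 2, 0], [0, 1, x + 2], [0, -1, 0]]).

Evaluating gives χ_A(x) = x^4 + 8x^3 + 24x^2 + 32x + 16 = (x + 2)^4.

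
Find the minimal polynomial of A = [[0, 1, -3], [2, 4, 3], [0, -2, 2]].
m_A(x) = (x - 2)^3

The characteristic polynomial factors as (x - 2)^3. The minimal polynomial is ∏(x - λ)^{k_λ} where k_λ is the size of the largest Jordan block at λ.

For λ = 2: rank(A - 2I) = 2, and the largest Jordan block has size 3 (the smallest k with rank((A - 2I)^k) = rank((A - 2I)^(k+1))).

So m_A(x) = (x - 2)^3.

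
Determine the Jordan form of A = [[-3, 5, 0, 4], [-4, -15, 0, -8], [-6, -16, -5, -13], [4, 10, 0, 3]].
J = [[-5, 1, 0, 0], [0, -5, 0, 0], [0, 0, -5, 1], [0, 0, 0, -5]]

The characteristic polynomial is det(xI - A) = (x + 5)^4, so the eigenvalues are -5 (algebraic multiplicity 4).

For λ = -5: rank(A + 5I) = 2, rank((A + 5I)^2) = 0. The eigenspace has dimension 4 - 2 = 2, so there are 2 Jordan blocks; the rank sequence gives block sizes [2, 2].

Assembling the blocks gives the Jordan form J above.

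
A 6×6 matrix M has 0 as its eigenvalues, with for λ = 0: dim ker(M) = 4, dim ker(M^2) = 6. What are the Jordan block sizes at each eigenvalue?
λ = 0: successive nullity increments [4, 2] count blocks of size ≥ k; block sizes are [2, 2, 1, 1].

Jordan blocks: (0, 2), (0, 2), (0, 1), (0, 1)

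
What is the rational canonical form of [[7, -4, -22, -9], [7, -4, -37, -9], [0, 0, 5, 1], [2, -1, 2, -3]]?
R = [[0, 0, 0, 15], [1, 0, 0, -13], [0, 1, 0, 2], [0, 0, 1, 5]]

The invariant factors of A (the non-unit diagonal entries of the Smith normal form of xI - A over ℚ[x]) are (x - 5)(x^3 - 2x + 3), each dividing the next. The characteristic polynomial is their product, (x - 5)(x^3 - 2x + 3).

The rational canonical form is the block-diagonal matrix of companion matrices C(f_i):
R = [[0, 0, 0, 15], [1, 0, 0, -13], [0, 1, 0, 2], [0, 0, 1, 5]].

Note the characteristic polynomial does not split into linear factors over ℚ, so A has no Jordan form over ℚ; the rational canonical form exists over any field.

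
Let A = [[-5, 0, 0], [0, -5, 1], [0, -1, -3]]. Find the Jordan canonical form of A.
The characteristic polynomial is det(xI - A) = (x + 4)^2(x + 5), so the eigenvalues are -5 (algebraic multiplicity 1), -4 (algebraic multiplicity 2).

For λ = -5: algebraic multiplicity 1 gives one 1×1 block.

For λ = -4: rank(A + 4I) = 2, rank((A + 4I)^2) = 1. The eigenspace has dimension 3 - 2 = 1, so there is 1 Jordan block; the rank sequence gives block sizes [2].

Assembling the blocks gives the Jordan form J above.

J = [[-5, 0, 0], [0, -4, 1], [0, 0, -4]]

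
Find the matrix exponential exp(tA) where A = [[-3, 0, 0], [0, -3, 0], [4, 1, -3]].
A has Jordan form J = [[-3, 1, 0], [0, -3, 0], [0, 0, -3]] with A = PJP^{-1}, so e^{tA} = P e^{tJ} P^{-1}.

For a Jordan block J_k(λ), e^{tJ_k(λ)} = e^{λt} · (I + tN + t^2 N^2/2! + ... + t^{k-1} N^{k-1}/(k-1)!) where N is the nilpotent superdiagonal part.

Assembling the blocks and conjugating back gives the entries of e^{tA} as shown above.

e^{tA} = [[e^{-3*t}, 0, 0], [0, e^{-3*t}, 0], [4*t*e^{-3*t}, t*e^{-3*t}, e^{-3*t}]]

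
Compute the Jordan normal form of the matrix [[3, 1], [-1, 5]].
The characteristic polynomial is det(xI - A) = (x - 4)^2, so the eigenvalues are 4 (algebraic multiplicity 2).

For λ = 4: rank(A - 4I) = 1, rank((A - 4I)^2) = 0. The eigenspace has dimension 2 - 1 = 1, so there is 1 Jordan block; the rank sequence gives block sizes [2].

Assembling the blocks gives the Jordan form J above.

J = [[4, 1], [0, 4]]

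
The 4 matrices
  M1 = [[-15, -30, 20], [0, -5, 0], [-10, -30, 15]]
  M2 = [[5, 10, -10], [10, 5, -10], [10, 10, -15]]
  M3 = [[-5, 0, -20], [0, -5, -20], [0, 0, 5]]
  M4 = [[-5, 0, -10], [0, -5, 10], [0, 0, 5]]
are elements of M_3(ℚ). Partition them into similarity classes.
1 class: {M1, M2, M3, M4}

Characteristic polynomials: χ_{M1} = (x - 5)(x + 5)^2, χ_{M2} = (x - 5)(x + 5)^2, χ_{M3} = (x - 5)(x + 5)^2, χ_{M4} = (x - 5)(x + 5)^2.

{M1, M2, M3, M4}: invariant factors x + 5, (x - 5)(x + 5).

Matrices are similar if and only if their invariant-factor lists agree; the partition into similarity classes is {M1, M2, M3, M4}.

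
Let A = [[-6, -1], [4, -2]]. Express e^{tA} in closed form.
A has Jordan form J = [[-4, 1], [0, -4]] with A = PJP^{-1}, so e^{tA} = P e^{tJ} P^{-1}.

For a Jordan block J_k(λ), e^{tJ_k(λ)} = e^{λt} · (I + tN + t^2 N^2/2! + ... + t^{k-1} N^{k-1}/(k-1)!) where N is the nilpotent superdiagonal part.

Assembling the blocks and conjugating back gives the entries of e^{tA} as shown above.

e^{tA} = [[(1 - 2*t)*e^{-4*t}, -t*e^{-4*t}], [4*t*e^{-4*t}, (2*t + 1)*e^{-4*t}]]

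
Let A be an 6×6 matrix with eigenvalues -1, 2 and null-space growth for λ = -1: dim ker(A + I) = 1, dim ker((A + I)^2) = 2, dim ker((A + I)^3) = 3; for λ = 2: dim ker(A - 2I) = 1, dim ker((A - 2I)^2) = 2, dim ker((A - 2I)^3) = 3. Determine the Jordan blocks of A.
λ = -1: successive nullity increments [1, 1, 1] count blocks of size ≥ k; block sizes are [3].
λ = 2: successive nullity increments [1, 1, 1] count blocks of size ≥ k; block sizes are [3].

Jordan blocks: (-1, 3), (2, 3)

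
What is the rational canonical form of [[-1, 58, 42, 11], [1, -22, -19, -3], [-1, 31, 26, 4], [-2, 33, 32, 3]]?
The invariant factors of A (the non-unit diagonal entries of the Smith normal form of xI - A over ℚ[x]) are (x - 6)(x^3 - x + 2), each dividing the next. The characteristic polynomial is their product, (x - 6)(x^3 - x + 2).

The rational canonical form is the block-diagonal matrix of companion matrices C(f_i):
R = [[0, 0, 0, 12], [1, 0, 0, -8], [0, 1, 0, 1], [0, 0, 1, 6]].

Note the characteristic polynomial does not split into linear factors over ℚ, so A has no Jordan form over ℚ; the rational canonical form exists over any field.

R = [[0, 0, 0, 12], [1, 0, 0, -8], [0, 1, 0, 1], [0, 0, 1, 6]]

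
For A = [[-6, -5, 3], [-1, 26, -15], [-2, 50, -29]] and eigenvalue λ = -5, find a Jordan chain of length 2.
v_1 = [[0, 1, 2]]^T, v_2 = [[1, 1, 2]]^T

We seek v_1 ∈ ker((A + 5I)^2) \ ker(A + 5I), then set v_{i+1} = (A + 5I) v_i.

One such chain is v_1 = [[0, 1, 2]]^T, v_2 = [[1, 1, 2]]^T. Check: (A + 5I) v_2 = [[0, 0, 0]]^T = 0.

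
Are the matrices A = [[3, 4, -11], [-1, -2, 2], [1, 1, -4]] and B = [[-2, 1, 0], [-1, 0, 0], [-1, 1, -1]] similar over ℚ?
Both have characteristic polynomial (x + 1)^3, but the minimal polynomial of A is (x + 1)^3 while the minimal polynomial of B is (x + 1)^2. The minimal polynomial is a similarity invariant, so A and B are not similar.

No.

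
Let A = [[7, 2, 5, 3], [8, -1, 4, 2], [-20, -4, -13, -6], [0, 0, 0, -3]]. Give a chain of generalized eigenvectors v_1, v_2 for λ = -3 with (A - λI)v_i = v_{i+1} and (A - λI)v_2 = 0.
We seek v_1 ∈ ker((A + 3I)^2) \ ker(A + 3I), then set v_{i+1} = (A + 3I) v_i.

One such chain is v_1 = [[-1, -1, 2, 1]]^T, v_2 = [[1, 0, -2, 0]]^T. Check: (A + 3I) v_2 = [[0, 0, 0, 0]]^T = 0.

v_1 = [[-1, -1, 2, 1]]^T, v_2 = [[1, 0, -2, 0]]^T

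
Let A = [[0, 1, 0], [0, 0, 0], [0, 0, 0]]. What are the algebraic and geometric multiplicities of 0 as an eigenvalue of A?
The characteristic polynomial is x^3, so the factor x appears with exponent 3: the algebraic multiplicity is 3.

rank(A) = 1, so the eigenspace has dimension 3 - 1 = 2: the geometric multiplicity is 2.

Since 2 < 3, A is not diagonalizable.

algebraic multiplicity 3, geometric multiplicity 2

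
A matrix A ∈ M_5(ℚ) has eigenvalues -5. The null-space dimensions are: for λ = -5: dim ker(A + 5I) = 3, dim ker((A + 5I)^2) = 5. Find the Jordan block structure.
Jordan blocks: (-5, 2), (-5, 2), (-5, 1)

λ = -5: successive nullity increments [3, 2] count blocks of size ≥ k; block sizes are [2, 2, 1].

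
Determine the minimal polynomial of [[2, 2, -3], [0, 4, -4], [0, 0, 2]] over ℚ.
m_A(x) = (x - 4)(x - 2)^2

The characteristic polynomial factors as (x - 4)(x - 2)^2. The minimal polynomial is ∏(x - λ)^{k_λ} where k_λ is the size of the largest Jordan block at λ.

For λ = 2: rank(A - 2I) = 2, and the largest Jordan block has size 2 (the smallest k with rank((A - 2I)^k) = rank((A - 2I)^(k+1))).
For λ = 4: rank(A - 4I) = 2, and the largest Jordan block has size 1 (the smallest k with rank((A - 4I)^k) = rank((A - 4I)^(k+1))).

So m_A(x) = (x - 4)(x - 2)^2.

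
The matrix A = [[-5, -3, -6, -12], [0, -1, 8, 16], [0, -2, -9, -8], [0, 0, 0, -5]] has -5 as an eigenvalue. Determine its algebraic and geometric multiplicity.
The characteristic polynomial is (x + 5)^4, so the factor x + 5 appears with exponent 4: the algebraic multiplicity is 4.

rank(A + 5I) = 1, so the eigenspace has dimension 4 - 1 = 3: the geometric multiplicity is 3.

Since 3 < 4, A is not diagonalizable.

algebraic multiplicity 4, geometric multiplicity 3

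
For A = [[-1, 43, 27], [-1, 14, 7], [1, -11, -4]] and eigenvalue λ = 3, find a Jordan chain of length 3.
We seek v_1 ∈ ker((A - 3I)^3) \ ker((A - 3I)^2), then set v_{i+1} = (A - 3I) v_i.

One such chain is v_1 = [[-1, -2, 3]]^T, v_2 = [[-1, 0, 0]]^T, v_3 = [[4, 1, -1]]^T. Check: (A - 3I) v_3 = [[0, 0, 0]]^T = 0.

v_1 = [[-1, -2, 3]]^T, v_2 = [[-1, 0, 0]]^T, v_3 = [[4, 1, -1]]^T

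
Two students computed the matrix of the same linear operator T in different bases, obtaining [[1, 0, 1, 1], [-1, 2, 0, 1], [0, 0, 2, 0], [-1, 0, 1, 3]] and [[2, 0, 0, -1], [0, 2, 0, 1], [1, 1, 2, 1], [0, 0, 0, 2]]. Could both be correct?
Yes.

Two matrices over a field are similar if and only if they have the same invariant factors.

Both A and B have characteristic polynomial (x - 2)^4 and minimal polynomial (x - 2)^2. Computing further, both have invariant factors (x - 2)^2, (x - 2)^2. Hence A and B are similar.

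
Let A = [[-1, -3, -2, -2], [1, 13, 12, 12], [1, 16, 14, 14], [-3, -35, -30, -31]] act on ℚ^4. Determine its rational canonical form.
The invariant factors of A (the non-unit diagonal entries of the Smith normal form of xI - A over ℚ[x]) are (x + 5)(x^3 - 4x - 2), each dividing the next. The characteristic polynomial is their product, (x + 5)(x^3 - 4x - 2).

The rational canonical form is the block-diagonal matrix of companion matrices C(f_i):
R = [[0, 0, 0, 10], [1, 0, 0, 22], [0, 1, 0, 4], [0, 0, 1, -5]].

Note the characteristic polynomial does not split into linear factors over ℚ, so A has no Jordan form over ℚ; the rational canonical form exists over any field.

R = [[0, 0, 0, 10], [1, 0, 0, 22], [0, 1, 0, 4], [0, 0, 1, -5]]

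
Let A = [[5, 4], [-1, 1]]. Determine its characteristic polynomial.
χ_A(x) = (x - 3)^2

xI - A = [[x - 5, -4], [1, x - 1]].

Expanding det(xI - A) along the first row:
det(xI - A) = + (x - 5)·det([[x - 1]]) - (-4)·det([[1]]).

Evaluating gives χ_A(x) = x^2 - 6x + 9 = (x - 3)^2.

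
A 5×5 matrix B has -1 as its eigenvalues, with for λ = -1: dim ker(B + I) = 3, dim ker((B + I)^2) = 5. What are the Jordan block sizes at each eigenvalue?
Jordan blocks: (-1, 2), (-1, 2), (-1, 1)

λ = -1: successive nullity increments [3, 2] count blocks of size ≥ k; block sizes are [2, 2, 1].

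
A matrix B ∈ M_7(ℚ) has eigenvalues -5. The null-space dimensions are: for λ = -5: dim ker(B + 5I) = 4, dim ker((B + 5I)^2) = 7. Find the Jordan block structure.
λ = -5: successive nullity increments [4, 3] count blocks of size ≥ k; block sizes are [2, 2, 2, 1].

Jordan blocks: (-5, 2), (-5, 2), (-5, 2), (-5, 1)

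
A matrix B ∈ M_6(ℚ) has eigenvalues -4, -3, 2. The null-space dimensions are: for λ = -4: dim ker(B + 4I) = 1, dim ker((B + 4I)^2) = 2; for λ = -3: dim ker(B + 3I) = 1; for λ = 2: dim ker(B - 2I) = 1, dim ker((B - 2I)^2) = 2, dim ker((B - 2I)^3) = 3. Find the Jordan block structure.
λ = -4: successive nullity increments [1, 1] count blocks of size ≥ k; block sizes are [2].
λ = -3: successive nullity increments [1] count blocks of size ≥ k; block sizes are [1].
λ = 2: successive nullity increments [1, 1, 1] count blocks of size ≥ k; block sizes are [3].

Jordan blocks: (-4, 2), (-3, 1), (2, 3)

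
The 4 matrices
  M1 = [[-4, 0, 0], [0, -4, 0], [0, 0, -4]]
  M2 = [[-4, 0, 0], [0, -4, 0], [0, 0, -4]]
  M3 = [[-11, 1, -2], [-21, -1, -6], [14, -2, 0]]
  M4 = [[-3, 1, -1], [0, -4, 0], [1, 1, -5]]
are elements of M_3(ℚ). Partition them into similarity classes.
2 classes: {M1, M2}, {M3, M4}

Characteristic polynomials: χ_{M1} = (x + 4)^3, χ_{M2} = (x + 4)^3, χ_{M3} = (x + 4)^3, χ_{M4} = (x + 4)^3.

{M1, M2}: invariant factors x + 4, x + 4, x + 4.

{M3, M4}: invariant factors x + 4, (x + 4)^2.

Matrices are similar if and only if their invariant-factor lists agree; the partition into similarity classes is {M1, M2}, {M3, M4}.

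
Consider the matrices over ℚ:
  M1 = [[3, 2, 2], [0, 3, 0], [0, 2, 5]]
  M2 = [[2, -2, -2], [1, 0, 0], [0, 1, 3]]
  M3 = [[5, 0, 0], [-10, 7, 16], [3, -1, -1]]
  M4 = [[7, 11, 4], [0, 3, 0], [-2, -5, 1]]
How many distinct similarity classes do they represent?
3 classes: {M1}, {M2}, {M3, M4}

Characteristic polynomials: χ_{M1} = (x - 5)(x - 3)^2, χ_{M2} = (x - 2)^2(x - 1), χ_{M3} = (x - 5)(x - 3)^2, χ_{M4} = (x - 5)(x - 3)^2.

{M1}: invariant factors x - 3, (x - 5)(x - 3).

{M2}: invariant factors (x - 2)^2(x - 1).

{M3, M4}: invariant factors (x - 5)(x - 3)^2.

Matrices are similar if and only if their invariant-factor lists agree; the partition into similarity classes is {M1}, {M2}, {M3, M4}.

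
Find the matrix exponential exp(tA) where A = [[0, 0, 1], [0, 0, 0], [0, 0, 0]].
e^{tA} = [[1, 0, t], [0, 1, 0], [0, 0, 1]]

A has Jordan form J = [[0, 1, 0], [0, 0, 0], [0, 0, 0]] with A = PJP^{-1}, so e^{tA} = P e^{tJ} P^{-1}.

For a Jordan block J_k(λ), e^{tJ_k(λ)} = e^{λt} · (I + tN + t^2 N^2/2! + ... + t^{k-1} N^{k-1}/(k-1)!) where N is the nilpotent superdiagonal part.

Assembling the blocks and conjugating back gives the entries of e^{tA} as shown above.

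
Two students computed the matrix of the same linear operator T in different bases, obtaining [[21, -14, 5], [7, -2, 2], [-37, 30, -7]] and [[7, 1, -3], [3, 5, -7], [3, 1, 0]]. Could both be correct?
Two matrices over a field are similar if and only if they have the same invariant factors.

Both A and B have characteristic polynomial (x - 4)^3 and minimal polynomial (x - 4)^3. Computing further, both have invariant factors (x - 4)^3. Hence A and B are similar.

Yes.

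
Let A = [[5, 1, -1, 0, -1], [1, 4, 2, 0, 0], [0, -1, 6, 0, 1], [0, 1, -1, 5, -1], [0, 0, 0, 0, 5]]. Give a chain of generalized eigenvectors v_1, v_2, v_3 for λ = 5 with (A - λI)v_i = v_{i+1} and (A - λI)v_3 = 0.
v_1 = [[0, 1, 1, -1, 0]]^T, v_2 = [[0, 1, 0, 0, 0]]^T, v_3 = [[1, -1, -1, 1, 0]]^T

We seek v_1 ∈ ker((A - 5I)^3) \ ker((A - 5I)^2), then set v_{i+1} = (A - 5I) v_i.

One such chain is v_1 = [[0, 1, 1, -1, 0]]^T, v_2 = [[0, 1, 0, 0, 0]]^T, v_3 = [[1, -1, -1, 1, 0]]^T. Check: (A - 5I) v_3 = [[0, 0, 0, 0, 0]]^T = 0.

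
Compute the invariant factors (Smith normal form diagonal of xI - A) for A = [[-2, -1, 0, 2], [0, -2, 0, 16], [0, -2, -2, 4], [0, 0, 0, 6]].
The Jordan structure of A has elementary divisors (x + 2)^2, (x + 2), (x - 6). Arranging the block sizes at each eigenvalue in decreasing order and taking row products gives the invariant factors.

Invariant factors (smallest first, each dividing the next): x + 2, (x - 6)(x + 2)^2.

Check: the last factor (x - 6)(x + 2)^2 is the minimal polynomial, and the product (x - 6)(x + 2)^3 is the characteristic polynomial.

x + 2, (x - 6)(x + 2)^2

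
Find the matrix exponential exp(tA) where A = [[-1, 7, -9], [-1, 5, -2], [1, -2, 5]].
e^{tA} = [[(1 - 4*t)*e^{3*t}, t*(2*t + 7)*e^{3*t}, t*(2*t - 9)*e^{3*t}], [-t*e^{3*t}, (t^2 + 4*t + 2)*e^{3*t}/2, t*(t - 4)*e^{3*t}/2], [t*e^{3*t}, t*(-t - 4)*e^{3*t}/2, (-t^2 + 4*t + 2)*e^{3*t}/2]]

A has Jordan form J = [[3, 1, 0], [0, 3, 1], [0, 0, 3]] with A = PJP^{-1}, so e^{tA} = P e^{tJ} P^{-1}.

For a Jordan block J_k(λ), e^{tJ_k(λ)} = e^{λt} · (I + tN + t^2 N^2/2! + ... + t^{k-1} N^{k-1}/(k-1)!) where N is the nilpotent superdiagonal part.

Assembling the blocks and conjugating back gives the entries of e^{tA} as shown above.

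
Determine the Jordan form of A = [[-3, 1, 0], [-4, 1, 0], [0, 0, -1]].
The characteristic polynomial is det(xI - A) = (x + 1)^3, so the eigenvalues are -1 (algebraic multiplicity 3).

For λ = -1: rank(A + I) = 1, rank((A + I)^2) = 0. The eigenspace has dimension 3 - 1 = 2, so there are 2 Jordan blocks; the rank sequence gives block sizes [2, 1].

Assembling the blocks gives the Jordan form J above.

J = [[-1, 1, 0], [0, -1, 0], [0, 0, -1]]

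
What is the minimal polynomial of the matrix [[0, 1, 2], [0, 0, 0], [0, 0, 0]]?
m_A(x) = x^2

The characteristic polynomial factors as x^3. The minimal polynomial is ∏(x - λ)^{k_λ} where k_λ is the size of the largest Jordan block at λ.

For λ = 0: rank(A) = 1, and the largest Jordan block has size 2 (the smallest k with rank(A^k) = rank(A^(k+1))).

So m_A(x) = x^2.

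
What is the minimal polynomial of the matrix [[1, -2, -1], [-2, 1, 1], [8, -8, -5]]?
The characteristic polynomial factors as (x + 1)^3. The minimal polynomial is ∏(x - λ)^{k_λ} where k_λ is the size of the largest Jordan block at λ.

For λ = -1: rank(A + I) = 1, and the largest Jordan block has size 2 (the smallest k with rank((A + I)^k) = rank((A + I)^(k+1))).

So m_A(x) = (x + 1)^2.

m_A(x) = (x + 1)^2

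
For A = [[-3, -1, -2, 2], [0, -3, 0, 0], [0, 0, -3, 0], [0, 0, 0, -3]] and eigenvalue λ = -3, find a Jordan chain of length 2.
v_1 = [[1, 1, 0, 1]]^T, v_2 = [[1, 0, 0, 0]]^T

We seek v_1 ∈ ker((A + 3I)^2) \ ker(A + 3I), then set v_{i+1} = (A + 3I) v_i.

One such chain is v_1 = [[1, 1, 0, 1]]^T, v_2 = [[1, 0, 0, 0]]^T. Check: (A + 3I) v_2 = [[0, 0, 0, 0]]^T = 0.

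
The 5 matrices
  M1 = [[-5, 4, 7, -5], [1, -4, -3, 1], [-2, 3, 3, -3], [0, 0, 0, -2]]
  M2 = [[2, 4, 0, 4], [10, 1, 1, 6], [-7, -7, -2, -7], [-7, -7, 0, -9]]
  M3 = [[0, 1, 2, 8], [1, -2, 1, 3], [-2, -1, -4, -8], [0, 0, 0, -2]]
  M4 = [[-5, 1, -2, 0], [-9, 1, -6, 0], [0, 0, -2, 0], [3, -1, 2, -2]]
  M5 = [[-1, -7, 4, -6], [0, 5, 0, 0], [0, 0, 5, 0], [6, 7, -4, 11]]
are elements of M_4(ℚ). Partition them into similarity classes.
Characteristic polynomials: χ_{M1} = (x + 2)^4, χ_{M2} = (x + 2)^4, χ_{M3} = (x + 2)^4, χ_{M4} = (x + 2)^4, χ_{M5} = (x - 5)^4.

{M1, M2, M3}: invariant factors x + 2, (x + 2)^3.

{M4}: invariant factors x + 2, x + 2, (x + 2)^2.

{M5}: invariant factors x - 5, x - 5, (x - 5)^2.

Matrices are similar if and only if their invariant-factor lists agree; the partition into similarity classes is {M1, M2, M3}, {M4}, {M5}.

3 classes: {M1, M2, M3}, {M4}, {M5}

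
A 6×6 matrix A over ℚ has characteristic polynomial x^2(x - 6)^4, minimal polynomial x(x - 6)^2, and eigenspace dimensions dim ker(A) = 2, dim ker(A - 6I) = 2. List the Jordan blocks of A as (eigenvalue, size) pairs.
λ = 0: algebraic multiplicity 2 (exponent in χ_A), largest block size 1 (exponent in m_A), 2 blocks (geometric multiplicity). These force block sizes [1, 1].
λ = 6: algebraic multiplicity 4 (exponent in χ_A), largest block size 2 (exponent in m_A), 2 blocks (geometric multiplicity). These force block sizes [2, 2].

Jordan blocks: (0, 1), (0, 1), (6, 2), (6, 2)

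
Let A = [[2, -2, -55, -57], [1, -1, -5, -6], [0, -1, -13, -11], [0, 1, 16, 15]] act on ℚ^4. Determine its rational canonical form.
R = [[0, 0, 0, -45], [1, 0, 0, -21], [0, 1, 0, 16], [0, 0, 1, 3]]

The invariant factors of A (the non-unit diagonal entries of the Smith normal form of xI - A over ℚ[x]) are (x - 5)(x + 3)(x^2 - x - 3), each dividing the next. The characteristic polynomial is their product, (x - 5)(x + 3)(x^2 - x - 3).

The rational canonical form is the block-diagonal matrix of companion matrices C(f_i):
R = [[0, 0, 0, -45], [1, 0, 0, -21], [0, 1, 0, 16], [0, 0, 1, 3]].

Note the characteristic polynomial does not split into linear factors over ℚ, so A has no Jordan form over ℚ; the rational canonical form exists over any field.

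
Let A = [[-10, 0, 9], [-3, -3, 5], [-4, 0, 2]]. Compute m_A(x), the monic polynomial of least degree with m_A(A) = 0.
m_A(x) = (x + 3)(x + 4)^2

The characteristic polynomial factors as (x + 3)(x + 4)^2. The minimal polynomial is ∏(x - λ)^{k_λ} where k_λ is the size of the largest Jordan block at λ.

For λ = -4: rank(A + 4I) = 2, and the largest Jordan block has size 2 (the smallest k with rank((A + 4I)^k) = rank((A + 4I)^(k+1))).
For λ = -3: rank(A + 3I) = 2, and the largest Jordan block has size 1 (the smallest k with rank((A + 3I)^k) = rank((A + 3I)^(k+1))).

So m_A(x) = (x + 3)(x + 4)^2.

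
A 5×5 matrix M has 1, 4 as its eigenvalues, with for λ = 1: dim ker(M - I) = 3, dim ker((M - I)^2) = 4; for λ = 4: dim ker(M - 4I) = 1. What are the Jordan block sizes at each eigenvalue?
Jordan blocks: (1, 2), (1, 1), (1, 1), (4, 1)

λ = 1: successive nullity increments [3, 1] count blocks of size ≥ k; block sizes are [2, 1, 1].
λ = 4: successive nullity increments [1] count blocks of size ≥ k; block sizes are [1].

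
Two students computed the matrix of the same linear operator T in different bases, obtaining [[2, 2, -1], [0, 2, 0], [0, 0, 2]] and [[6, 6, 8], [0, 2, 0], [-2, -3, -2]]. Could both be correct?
Two matrices over a field are similar if and only if they have the same invariant factors.

Both A and B have characteristic polynomial (x - 2)^3 and minimal polynomial (x - 2)^2. Computing further, both have invariant factors x - 2, (x - 2)^2. Hence A and B are similar.

Yes.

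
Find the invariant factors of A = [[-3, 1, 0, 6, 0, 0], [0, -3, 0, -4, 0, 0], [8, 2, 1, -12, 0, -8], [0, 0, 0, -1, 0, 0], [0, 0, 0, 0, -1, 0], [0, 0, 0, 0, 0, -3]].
(x + 1)(x + 3), (x - 1)(x + 1)(x + 3)^2

The Jordan structure of A has elementary divisors (x + 3)^2, (x + 3), (x + 1), (x + 1), (x - 1). Arranging the block sizes at each eigenvalue in decreasing order and taking row products gives the invariant factors.

Invariant factors (smallest first, each dividing the next): (x + 1)(x + 3), (x - 1)(x + 1)(x + 3)^2.

Check: the last factor (x - 1)(x + 1)(x + 3)^2 is the minimal polynomial, and the product (x - 1)(x + 1)^2(x + 3)^3 is the characteristic polynomial.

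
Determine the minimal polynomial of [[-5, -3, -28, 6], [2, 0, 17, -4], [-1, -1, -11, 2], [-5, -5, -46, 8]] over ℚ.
The characteristic polynomial factors as (x + 2)^4. The minimal polynomial is ∏(x - λ)^{k_λ} where k_λ is the size of the largest Jordan block at λ.

For λ = -2: rank(A + 2I) = 2, and the largest Jordan block has size 3 (the smallest k with rank((A + 2I)^k) = rank((A + 2I)^(k+1))).

So m_A(x) = (x + 2)^3.

m_A(x) = (x + 2)^3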